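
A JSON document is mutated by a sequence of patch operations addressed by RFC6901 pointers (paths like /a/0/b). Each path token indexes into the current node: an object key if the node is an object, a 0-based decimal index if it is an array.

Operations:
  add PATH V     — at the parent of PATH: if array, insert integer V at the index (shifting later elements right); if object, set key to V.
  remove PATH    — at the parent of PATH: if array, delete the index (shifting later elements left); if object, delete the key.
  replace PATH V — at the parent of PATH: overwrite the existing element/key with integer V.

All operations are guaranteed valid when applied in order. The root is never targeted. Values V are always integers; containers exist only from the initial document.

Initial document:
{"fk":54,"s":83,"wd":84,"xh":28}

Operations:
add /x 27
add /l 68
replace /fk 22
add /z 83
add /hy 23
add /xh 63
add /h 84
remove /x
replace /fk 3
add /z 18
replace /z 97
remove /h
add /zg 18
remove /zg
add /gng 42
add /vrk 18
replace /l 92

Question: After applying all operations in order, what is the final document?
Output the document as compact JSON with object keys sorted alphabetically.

After op 1 (add /x 27): {"fk":54,"s":83,"wd":84,"x":27,"xh":28}
After op 2 (add /l 68): {"fk":54,"l":68,"s":83,"wd":84,"x":27,"xh":28}
After op 3 (replace /fk 22): {"fk":22,"l":68,"s":83,"wd":84,"x":27,"xh":28}
After op 4 (add /z 83): {"fk":22,"l":68,"s":83,"wd":84,"x":27,"xh":28,"z":83}
After op 5 (add /hy 23): {"fk":22,"hy":23,"l":68,"s":83,"wd":84,"x":27,"xh":28,"z":83}
After op 6 (add /xh 63): {"fk":22,"hy":23,"l":68,"s":83,"wd":84,"x":27,"xh":63,"z":83}
After op 7 (add /h 84): {"fk":22,"h":84,"hy":23,"l":68,"s":83,"wd":84,"x":27,"xh":63,"z":83}
After op 8 (remove /x): {"fk":22,"h":84,"hy":23,"l":68,"s":83,"wd":84,"xh":63,"z":83}
After op 9 (replace /fk 3): {"fk":3,"h":84,"hy":23,"l":68,"s":83,"wd":84,"xh":63,"z":83}
After op 10 (add /z 18): {"fk":3,"h":84,"hy":23,"l":68,"s":83,"wd":84,"xh":63,"z":18}
After op 11 (replace /z 97): {"fk":3,"h":84,"hy":23,"l":68,"s":83,"wd":84,"xh":63,"z":97}
After op 12 (remove /h): {"fk":3,"hy":23,"l":68,"s":83,"wd":84,"xh":63,"z":97}
After op 13 (add /zg 18): {"fk":3,"hy":23,"l":68,"s":83,"wd":84,"xh":63,"z":97,"zg":18}
After op 14 (remove /zg): {"fk":3,"hy":23,"l":68,"s":83,"wd":84,"xh":63,"z":97}
After op 15 (add /gng 42): {"fk":3,"gng":42,"hy":23,"l":68,"s":83,"wd":84,"xh":63,"z":97}
After op 16 (add /vrk 18): {"fk":3,"gng":42,"hy":23,"l":68,"s":83,"vrk":18,"wd":84,"xh":63,"z":97}
After op 17 (replace /l 92): {"fk":3,"gng":42,"hy":23,"l":92,"s":83,"vrk":18,"wd":84,"xh":63,"z":97}

Answer: {"fk":3,"gng":42,"hy":23,"l":92,"s":83,"vrk":18,"wd":84,"xh":63,"z":97}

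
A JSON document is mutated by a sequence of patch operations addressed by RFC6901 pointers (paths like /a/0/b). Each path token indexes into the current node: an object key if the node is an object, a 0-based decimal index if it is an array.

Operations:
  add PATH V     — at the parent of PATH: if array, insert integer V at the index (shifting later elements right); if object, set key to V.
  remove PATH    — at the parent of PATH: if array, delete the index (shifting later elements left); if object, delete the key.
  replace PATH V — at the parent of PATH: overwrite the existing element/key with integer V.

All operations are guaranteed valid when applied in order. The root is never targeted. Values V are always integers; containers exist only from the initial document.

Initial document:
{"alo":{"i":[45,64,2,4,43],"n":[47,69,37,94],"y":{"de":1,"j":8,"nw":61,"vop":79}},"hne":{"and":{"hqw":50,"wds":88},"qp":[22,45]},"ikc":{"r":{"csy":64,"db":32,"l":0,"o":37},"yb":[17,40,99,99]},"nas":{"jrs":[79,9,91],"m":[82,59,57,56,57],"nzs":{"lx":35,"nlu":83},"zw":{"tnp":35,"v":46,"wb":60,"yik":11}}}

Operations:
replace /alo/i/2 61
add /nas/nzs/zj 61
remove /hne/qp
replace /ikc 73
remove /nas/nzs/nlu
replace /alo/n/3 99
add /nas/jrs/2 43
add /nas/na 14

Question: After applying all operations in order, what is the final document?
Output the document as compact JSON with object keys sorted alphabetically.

Answer: {"alo":{"i":[45,64,61,4,43],"n":[47,69,37,99],"y":{"de":1,"j":8,"nw":61,"vop":79}},"hne":{"and":{"hqw":50,"wds":88}},"ikc":73,"nas":{"jrs":[79,9,43,91],"m":[82,59,57,56,57],"na":14,"nzs":{"lx":35,"zj":61},"zw":{"tnp":35,"v":46,"wb":60,"yik":11}}}

Derivation:
After op 1 (replace /alo/i/2 61): {"alo":{"i":[45,64,61,4,43],"n":[47,69,37,94],"y":{"de":1,"j":8,"nw":61,"vop":79}},"hne":{"and":{"hqw":50,"wds":88},"qp":[22,45]},"ikc":{"r":{"csy":64,"db":32,"l":0,"o":37},"yb":[17,40,99,99]},"nas":{"jrs":[79,9,91],"m":[82,59,57,56,57],"nzs":{"lx":35,"nlu":83},"zw":{"tnp":35,"v":46,"wb":60,"yik":11}}}
After op 2 (add /nas/nzs/zj 61): {"alo":{"i":[45,64,61,4,43],"n":[47,69,37,94],"y":{"de":1,"j":8,"nw":61,"vop":79}},"hne":{"and":{"hqw":50,"wds":88},"qp":[22,45]},"ikc":{"r":{"csy":64,"db":32,"l":0,"o":37},"yb":[17,40,99,99]},"nas":{"jrs":[79,9,91],"m":[82,59,57,56,57],"nzs":{"lx":35,"nlu":83,"zj":61},"zw":{"tnp":35,"v":46,"wb":60,"yik":11}}}
After op 3 (remove /hne/qp): {"alo":{"i":[45,64,61,4,43],"n":[47,69,37,94],"y":{"de":1,"j":8,"nw":61,"vop":79}},"hne":{"and":{"hqw":50,"wds":88}},"ikc":{"r":{"csy":64,"db":32,"l":0,"o":37},"yb":[17,40,99,99]},"nas":{"jrs":[79,9,91],"m":[82,59,57,56,57],"nzs":{"lx":35,"nlu":83,"zj":61},"zw":{"tnp":35,"v":46,"wb":60,"yik":11}}}
After op 4 (replace /ikc 73): {"alo":{"i":[45,64,61,4,43],"n":[47,69,37,94],"y":{"de":1,"j":8,"nw":61,"vop":79}},"hne":{"and":{"hqw":50,"wds":88}},"ikc":73,"nas":{"jrs":[79,9,91],"m":[82,59,57,56,57],"nzs":{"lx":35,"nlu":83,"zj":61},"zw":{"tnp":35,"v":46,"wb":60,"yik":11}}}
After op 5 (remove /nas/nzs/nlu): {"alo":{"i":[45,64,61,4,43],"n":[47,69,37,94],"y":{"de":1,"j":8,"nw":61,"vop":79}},"hne":{"and":{"hqw":50,"wds":88}},"ikc":73,"nas":{"jrs":[79,9,91],"m":[82,59,57,56,57],"nzs":{"lx":35,"zj":61},"zw":{"tnp":35,"v":46,"wb":60,"yik":11}}}
After op 6 (replace /alo/n/3 99): {"alo":{"i":[45,64,61,4,43],"n":[47,69,37,99],"y":{"de":1,"j":8,"nw":61,"vop":79}},"hne":{"and":{"hqw":50,"wds":88}},"ikc":73,"nas":{"jrs":[79,9,91],"m":[82,59,57,56,57],"nzs":{"lx":35,"zj":61},"zw":{"tnp":35,"v":46,"wb":60,"yik":11}}}
After op 7 (add /nas/jrs/2 43): {"alo":{"i":[45,64,61,4,43],"n":[47,69,37,99],"y":{"de":1,"j":8,"nw":61,"vop":79}},"hne":{"and":{"hqw":50,"wds":88}},"ikc":73,"nas":{"jrs":[79,9,43,91],"m":[82,59,57,56,57],"nzs":{"lx":35,"zj":61},"zw":{"tnp":35,"v":46,"wb":60,"yik":11}}}
After op 8 (add /nas/na 14): {"alo":{"i":[45,64,61,4,43],"n":[47,69,37,99],"y":{"de":1,"j":8,"nw":61,"vop":79}},"hne":{"and":{"hqw":50,"wds":88}},"ikc":73,"nas":{"jrs":[79,9,43,91],"m":[82,59,57,56,57],"na":14,"nzs":{"lx":35,"zj":61},"zw":{"tnp":35,"v":46,"wb":60,"yik":11}}}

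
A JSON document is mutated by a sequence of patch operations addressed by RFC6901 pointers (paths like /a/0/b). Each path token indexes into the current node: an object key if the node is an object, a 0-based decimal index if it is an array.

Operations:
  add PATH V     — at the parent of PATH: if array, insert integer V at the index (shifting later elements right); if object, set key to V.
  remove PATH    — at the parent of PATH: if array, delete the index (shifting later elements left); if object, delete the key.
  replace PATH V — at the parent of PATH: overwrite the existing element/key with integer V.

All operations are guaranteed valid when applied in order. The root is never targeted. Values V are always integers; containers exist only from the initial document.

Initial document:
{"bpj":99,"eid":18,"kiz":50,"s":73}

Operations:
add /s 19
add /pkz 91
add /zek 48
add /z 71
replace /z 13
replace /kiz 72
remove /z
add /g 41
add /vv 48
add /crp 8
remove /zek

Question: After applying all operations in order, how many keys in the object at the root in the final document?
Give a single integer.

Answer: 8

Derivation:
After op 1 (add /s 19): {"bpj":99,"eid":18,"kiz":50,"s":19}
After op 2 (add /pkz 91): {"bpj":99,"eid":18,"kiz":50,"pkz":91,"s":19}
After op 3 (add /zek 48): {"bpj":99,"eid":18,"kiz":50,"pkz":91,"s":19,"zek":48}
After op 4 (add /z 71): {"bpj":99,"eid":18,"kiz":50,"pkz":91,"s":19,"z":71,"zek":48}
After op 5 (replace /z 13): {"bpj":99,"eid":18,"kiz":50,"pkz":91,"s":19,"z":13,"zek":48}
After op 6 (replace /kiz 72): {"bpj":99,"eid":18,"kiz":72,"pkz":91,"s":19,"z":13,"zek":48}
After op 7 (remove /z): {"bpj":99,"eid":18,"kiz":72,"pkz":91,"s":19,"zek":48}
After op 8 (add /g 41): {"bpj":99,"eid":18,"g":41,"kiz":72,"pkz":91,"s":19,"zek":48}
After op 9 (add /vv 48): {"bpj":99,"eid":18,"g":41,"kiz":72,"pkz":91,"s":19,"vv":48,"zek":48}
After op 10 (add /crp 8): {"bpj":99,"crp":8,"eid":18,"g":41,"kiz":72,"pkz":91,"s":19,"vv":48,"zek":48}
After op 11 (remove /zek): {"bpj":99,"crp":8,"eid":18,"g":41,"kiz":72,"pkz":91,"s":19,"vv":48}
Size at the root: 8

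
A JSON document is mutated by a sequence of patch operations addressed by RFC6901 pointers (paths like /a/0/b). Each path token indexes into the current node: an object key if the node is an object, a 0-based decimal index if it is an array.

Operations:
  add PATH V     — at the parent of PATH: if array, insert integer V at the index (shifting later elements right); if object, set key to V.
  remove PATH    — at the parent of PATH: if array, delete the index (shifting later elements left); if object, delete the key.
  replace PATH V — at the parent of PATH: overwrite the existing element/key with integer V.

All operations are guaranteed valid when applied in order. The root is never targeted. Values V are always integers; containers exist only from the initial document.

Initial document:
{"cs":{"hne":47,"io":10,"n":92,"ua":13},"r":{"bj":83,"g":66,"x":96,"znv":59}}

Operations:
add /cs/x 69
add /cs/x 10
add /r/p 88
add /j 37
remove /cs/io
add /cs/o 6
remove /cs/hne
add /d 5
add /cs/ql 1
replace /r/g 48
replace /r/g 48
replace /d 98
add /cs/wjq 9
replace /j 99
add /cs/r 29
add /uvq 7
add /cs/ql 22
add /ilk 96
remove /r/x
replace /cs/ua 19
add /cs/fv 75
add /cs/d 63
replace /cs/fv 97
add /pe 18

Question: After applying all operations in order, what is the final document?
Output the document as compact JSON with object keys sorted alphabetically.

Answer: {"cs":{"d":63,"fv":97,"n":92,"o":6,"ql":22,"r":29,"ua":19,"wjq":9,"x":10},"d":98,"ilk":96,"j":99,"pe":18,"r":{"bj":83,"g":48,"p":88,"znv":59},"uvq":7}

Derivation:
After op 1 (add /cs/x 69): {"cs":{"hne":47,"io":10,"n":92,"ua":13,"x":69},"r":{"bj":83,"g":66,"x":96,"znv":59}}
After op 2 (add /cs/x 10): {"cs":{"hne":47,"io":10,"n":92,"ua":13,"x":10},"r":{"bj":83,"g":66,"x":96,"znv":59}}
After op 3 (add /r/p 88): {"cs":{"hne":47,"io":10,"n":92,"ua":13,"x":10},"r":{"bj":83,"g":66,"p":88,"x":96,"znv":59}}
After op 4 (add /j 37): {"cs":{"hne":47,"io":10,"n":92,"ua":13,"x":10},"j":37,"r":{"bj":83,"g":66,"p":88,"x":96,"znv":59}}
After op 5 (remove /cs/io): {"cs":{"hne":47,"n":92,"ua":13,"x":10},"j":37,"r":{"bj":83,"g":66,"p":88,"x":96,"znv":59}}
After op 6 (add /cs/o 6): {"cs":{"hne":47,"n":92,"o":6,"ua":13,"x":10},"j":37,"r":{"bj":83,"g":66,"p":88,"x":96,"znv":59}}
After op 7 (remove /cs/hne): {"cs":{"n":92,"o":6,"ua":13,"x":10},"j":37,"r":{"bj":83,"g":66,"p":88,"x":96,"znv":59}}
After op 8 (add /d 5): {"cs":{"n":92,"o":6,"ua":13,"x":10},"d":5,"j":37,"r":{"bj":83,"g":66,"p":88,"x":96,"znv":59}}
After op 9 (add /cs/ql 1): {"cs":{"n":92,"o":6,"ql":1,"ua":13,"x":10},"d":5,"j":37,"r":{"bj":83,"g":66,"p":88,"x":96,"znv":59}}
After op 10 (replace /r/g 48): {"cs":{"n":92,"o":6,"ql":1,"ua":13,"x":10},"d":5,"j":37,"r":{"bj":83,"g":48,"p":88,"x":96,"znv":59}}
After op 11 (replace /r/g 48): {"cs":{"n":92,"o":6,"ql":1,"ua":13,"x":10},"d":5,"j":37,"r":{"bj":83,"g":48,"p":88,"x":96,"znv":59}}
After op 12 (replace /d 98): {"cs":{"n":92,"o":6,"ql":1,"ua":13,"x":10},"d":98,"j":37,"r":{"bj":83,"g":48,"p":88,"x":96,"znv":59}}
After op 13 (add /cs/wjq 9): {"cs":{"n":92,"o":6,"ql":1,"ua":13,"wjq":9,"x":10},"d":98,"j":37,"r":{"bj":83,"g":48,"p":88,"x":96,"znv":59}}
After op 14 (replace /j 99): {"cs":{"n":92,"o":6,"ql":1,"ua":13,"wjq":9,"x":10},"d":98,"j":99,"r":{"bj":83,"g":48,"p":88,"x":96,"znv":59}}
After op 15 (add /cs/r 29): {"cs":{"n":92,"o":6,"ql":1,"r":29,"ua":13,"wjq":9,"x":10},"d":98,"j":99,"r":{"bj":83,"g":48,"p":88,"x":96,"znv":59}}
After op 16 (add /uvq 7): {"cs":{"n":92,"o":6,"ql":1,"r":29,"ua":13,"wjq":9,"x":10},"d":98,"j":99,"r":{"bj":83,"g":48,"p":88,"x":96,"znv":59},"uvq":7}
After op 17 (add /cs/ql 22): {"cs":{"n":92,"o":6,"ql":22,"r":29,"ua":13,"wjq":9,"x":10},"d":98,"j":99,"r":{"bj":83,"g":48,"p":88,"x":96,"znv":59},"uvq":7}
After op 18 (add /ilk 96): {"cs":{"n":92,"o":6,"ql":22,"r":29,"ua":13,"wjq":9,"x":10},"d":98,"ilk":96,"j":99,"r":{"bj":83,"g":48,"p":88,"x":96,"znv":59},"uvq":7}
After op 19 (remove /r/x): {"cs":{"n":92,"o":6,"ql":22,"r":29,"ua":13,"wjq":9,"x":10},"d":98,"ilk":96,"j":99,"r":{"bj":83,"g":48,"p":88,"znv":59},"uvq":7}
After op 20 (replace /cs/ua 19): {"cs":{"n":92,"o":6,"ql":22,"r":29,"ua":19,"wjq":9,"x":10},"d":98,"ilk":96,"j":99,"r":{"bj":83,"g":48,"p":88,"znv":59},"uvq":7}
After op 21 (add /cs/fv 75): {"cs":{"fv":75,"n":92,"o":6,"ql":22,"r":29,"ua":19,"wjq":9,"x":10},"d":98,"ilk":96,"j":99,"r":{"bj":83,"g":48,"p":88,"znv":59},"uvq":7}
After op 22 (add /cs/d 63): {"cs":{"d":63,"fv":75,"n":92,"o":6,"ql":22,"r":29,"ua":19,"wjq":9,"x":10},"d":98,"ilk":96,"j":99,"r":{"bj":83,"g":48,"p":88,"znv":59},"uvq":7}
After op 23 (replace /cs/fv 97): {"cs":{"d":63,"fv":97,"n":92,"o":6,"ql":22,"r":29,"ua":19,"wjq":9,"x":10},"d":98,"ilk":96,"j":99,"r":{"bj":83,"g":48,"p":88,"znv":59},"uvq":7}
After op 24 (add /pe 18): {"cs":{"d":63,"fv":97,"n":92,"o":6,"ql":22,"r":29,"ua":19,"wjq":9,"x":10},"d":98,"ilk":96,"j":99,"pe":18,"r":{"bj":83,"g":48,"p":88,"znv":59},"uvq":7}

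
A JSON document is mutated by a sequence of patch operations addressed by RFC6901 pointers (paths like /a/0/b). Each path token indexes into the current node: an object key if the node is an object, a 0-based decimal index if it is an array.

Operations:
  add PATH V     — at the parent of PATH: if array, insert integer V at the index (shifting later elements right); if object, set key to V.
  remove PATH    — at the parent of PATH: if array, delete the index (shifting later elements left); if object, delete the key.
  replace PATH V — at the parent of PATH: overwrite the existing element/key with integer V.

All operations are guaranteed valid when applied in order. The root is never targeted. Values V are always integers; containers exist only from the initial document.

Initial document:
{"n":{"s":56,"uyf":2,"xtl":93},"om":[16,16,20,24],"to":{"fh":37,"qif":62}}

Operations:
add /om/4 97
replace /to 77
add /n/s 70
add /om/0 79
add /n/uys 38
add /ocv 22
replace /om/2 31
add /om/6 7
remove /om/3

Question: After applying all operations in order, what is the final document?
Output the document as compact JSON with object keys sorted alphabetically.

Answer: {"n":{"s":70,"uyf":2,"uys":38,"xtl":93},"ocv":22,"om":[79,16,31,24,97,7],"to":77}

Derivation:
After op 1 (add /om/4 97): {"n":{"s":56,"uyf":2,"xtl":93},"om":[16,16,20,24,97],"to":{"fh":37,"qif":62}}
After op 2 (replace /to 77): {"n":{"s":56,"uyf":2,"xtl":93},"om":[16,16,20,24,97],"to":77}
After op 3 (add /n/s 70): {"n":{"s":70,"uyf":2,"xtl":93},"om":[16,16,20,24,97],"to":77}
After op 4 (add /om/0 79): {"n":{"s":70,"uyf":2,"xtl":93},"om":[79,16,16,20,24,97],"to":77}
After op 5 (add /n/uys 38): {"n":{"s":70,"uyf":2,"uys":38,"xtl":93},"om":[79,16,16,20,24,97],"to":77}
After op 6 (add /ocv 22): {"n":{"s":70,"uyf":2,"uys":38,"xtl":93},"ocv":22,"om":[79,16,16,20,24,97],"to":77}
After op 7 (replace /om/2 31): {"n":{"s":70,"uyf":2,"uys":38,"xtl":93},"ocv":22,"om":[79,16,31,20,24,97],"to":77}
After op 8 (add /om/6 7): {"n":{"s":70,"uyf":2,"uys":38,"xtl":93},"ocv":22,"om":[79,16,31,20,24,97,7],"to":77}
After op 9 (remove /om/3): {"n":{"s":70,"uyf":2,"uys":38,"xtl":93},"ocv":22,"om":[79,16,31,24,97,7],"to":77}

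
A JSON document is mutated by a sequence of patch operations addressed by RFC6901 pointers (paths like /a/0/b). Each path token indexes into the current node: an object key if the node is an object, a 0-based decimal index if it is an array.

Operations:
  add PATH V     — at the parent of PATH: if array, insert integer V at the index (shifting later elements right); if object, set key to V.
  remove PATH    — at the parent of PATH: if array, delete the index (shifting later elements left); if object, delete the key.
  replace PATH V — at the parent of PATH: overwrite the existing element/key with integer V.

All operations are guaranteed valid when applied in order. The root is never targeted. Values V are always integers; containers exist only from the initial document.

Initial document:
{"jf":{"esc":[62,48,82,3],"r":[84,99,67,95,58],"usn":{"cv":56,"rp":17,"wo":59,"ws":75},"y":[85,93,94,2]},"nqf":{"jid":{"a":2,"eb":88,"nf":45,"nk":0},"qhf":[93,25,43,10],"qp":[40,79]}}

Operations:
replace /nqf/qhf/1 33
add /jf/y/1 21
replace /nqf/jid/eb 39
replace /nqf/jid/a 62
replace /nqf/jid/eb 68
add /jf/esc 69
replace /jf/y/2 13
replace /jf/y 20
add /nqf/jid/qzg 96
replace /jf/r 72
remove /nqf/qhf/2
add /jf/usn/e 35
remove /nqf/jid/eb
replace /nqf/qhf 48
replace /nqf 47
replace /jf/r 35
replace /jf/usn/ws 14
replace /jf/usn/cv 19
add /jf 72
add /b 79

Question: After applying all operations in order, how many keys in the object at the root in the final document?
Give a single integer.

After op 1 (replace /nqf/qhf/1 33): {"jf":{"esc":[62,48,82,3],"r":[84,99,67,95,58],"usn":{"cv":56,"rp":17,"wo":59,"ws":75},"y":[85,93,94,2]},"nqf":{"jid":{"a":2,"eb":88,"nf":45,"nk":0},"qhf":[93,33,43,10],"qp":[40,79]}}
After op 2 (add /jf/y/1 21): {"jf":{"esc":[62,48,82,3],"r":[84,99,67,95,58],"usn":{"cv":56,"rp":17,"wo":59,"ws":75},"y":[85,21,93,94,2]},"nqf":{"jid":{"a":2,"eb":88,"nf":45,"nk":0},"qhf":[93,33,43,10],"qp":[40,79]}}
After op 3 (replace /nqf/jid/eb 39): {"jf":{"esc":[62,48,82,3],"r":[84,99,67,95,58],"usn":{"cv":56,"rp":17,"wo":59,"ws":75},"y":[85,21,93,94,2]},"nqf":{"jid":{"a":2,"eb":39,"nf":45,"nk":0},"qhf":[93,33,43,10],"qp":[40,79]}}
After op 4 (replace /nqf/jid/a 62): {"jf":{"esc":[62,48,82,3],"r":[84,99,67,95,58],"usn":{"cv":56,"rp":17,"wo":59,"ws":75},"y":[85,21,93,94,2]},"nqf":{"jid":{"a":62,"eb":39,"nf":45,"nk":0},"qhf":[93,33,43,10],"qp":[40,79]}}
After op 5 (replace /nqf/jid/eb 68): {"jf":{"esc":[62,48,82,3],"r":[84,99,67,95,58],"usn":{"cv":56,"rp":17,"wo":59,"ws":75},"y":[85,21,93,94,2]},"nqf":{"jid":{"a":62,"eb":68,"nf":45,"nk":0},"qhf":[93,33,43,10],"qp":[40,79]}}
After op 6 (add /jf/esc 69): {"jf":{"esc":69,"r":[84,99,67,95,58],"usn":{"cv":56,"rp":17,"wo":59,"ws":75},"y":[85,21,93,94,2]},"nqf":{"jid":{"a":62,"eb":68,"nf":45,"nk":0},"qhf":[93,33,43,10],"qp":[40,79]}}
After op 7 (replace /jf/y/2 13): {"jf":{"esc":69,"r":[84,99,67,95,58],"usn":{"cv":56,"rp":17,"wo":59,"ws":75},"y":[85,21,13,94,2]},"nqf":{"jid":{"a":62,"eb":68,"nf":45,"nk":0},"qhf":[93,33,43,10],"qp":[40,79]}}
After op 8 (replace /jf/y 20): {"jf":{"esc":69,"r":[84,99,67,95,58],"usn":{"cv":56,"rp":17,"wo":59,"ws":75},"y":20},"nqf":{"jid":{"a":62,"eb":68,"nf":45,"nk":0},"qhf":[93,33,43,10],"qp":[40,79]}}
After op 9 (add /nqf/jid/qzg 96): {"jf":{"esc":69,"r":[84,99,67,95,58],"usn":{"cv":56,"rp":17,"wo":59,"ws":75},"y":20},"nqf":{"jid":{"a":62,"eb":68,"nf":45,"nk":0,"qzg":96},"qhf":[93,33,43,10],"qp":[40,79]}}
After op 10 (replace /jf/r 72): {"jf":{"esc":69,"r":72,"usn":{"cv":56,"rp":17,"wo":59,"ws":75},"y":20},"nqf":{"jid":{"a":62,"eb":68,"nf":45,"nk":0,"qzg":96},"qhf":[93,33,43,10],"qp":[40,79]}}
After op 11 (remove /nqf/qhf/2): {"jf":{"esc":69,"r":72,"usn":{"cv":56,"rp":17,"wo":59,"ws":75},"y":20},"nqf":{"jid":{"a":62,"eb":68,"nf":45,"nk":0,"qzg":96},"qhf":[93,33,10],"qp":[40,79]}}
After op 12 (add /jf/usn/e 35): {"jf":{"esc":69,"r":72,"usn":{"cv":56,"e":35,"rp":17,"wo":59,"ws":75},"y":20},"nqf":{"jid":{"a":62,"eb":68,"nf":45,"nk":0,"qzg":96},"qhf":[93,33,10],"qp":[40,79]}}
After op 13 (remove /nqf/jid/eb): {"jf":{"esc":69,"r":72,"usn":{"cv":56,"e":35,"rp":17,"wo":59,"ws":75},"y":20},"nqf":{"jid":{"a":62,"nf":45,"nk":0,"qzg":96},"qhf":[93,33,10],"qp":[40,79]}}
After op 14 (replace /nqf/qhf 48): {"jf":{"esc":69,"r":72,"usn":{"cv":56,"e":35,"rp":17,"wo":59,"ws":75},"y":20},"nqf":{"jid":{"a":62,"nf":45,"nk":0,"qzg":96},"qhf":48,"qp":[40,79]}}
After op 15 (replace /nqf 47): {"jf":{"esc":69,"r":72,"usn":{"cv":56,"e":35,"rp":17,"wo":59,"ws":75},"y":20},"nqf":47}
After op 16 (replace /jf/r 35): {"jf":{"esc":69,"r":35,"usn":{"cv":56,"e":35,"rp":17,"wo":59,"ws":75},"y":20},"nqf":47}
After op 17 (replace /jf/usn/ws 14): {"jf":{"esc":69,"r":35,"usn":{"cv":56,"e":35,"rp":17,"wo":59,"ws":14},"y":20},"nqf":47}
After op 18 (replace /jf/usn/cv 19): {"jf":{"esc":69,"r":35,"usn":{"cv":19,"e":35,"rp":17,"wo":59,"ws":14},"y":20},"nqf":47}
After op 19 (add /jf 72): {"jf":72,"nqf":47}
After op 20 (add /b 79): {"b":79,"jf":72,"nqf":47}
Size at the root: 3

Answer: 3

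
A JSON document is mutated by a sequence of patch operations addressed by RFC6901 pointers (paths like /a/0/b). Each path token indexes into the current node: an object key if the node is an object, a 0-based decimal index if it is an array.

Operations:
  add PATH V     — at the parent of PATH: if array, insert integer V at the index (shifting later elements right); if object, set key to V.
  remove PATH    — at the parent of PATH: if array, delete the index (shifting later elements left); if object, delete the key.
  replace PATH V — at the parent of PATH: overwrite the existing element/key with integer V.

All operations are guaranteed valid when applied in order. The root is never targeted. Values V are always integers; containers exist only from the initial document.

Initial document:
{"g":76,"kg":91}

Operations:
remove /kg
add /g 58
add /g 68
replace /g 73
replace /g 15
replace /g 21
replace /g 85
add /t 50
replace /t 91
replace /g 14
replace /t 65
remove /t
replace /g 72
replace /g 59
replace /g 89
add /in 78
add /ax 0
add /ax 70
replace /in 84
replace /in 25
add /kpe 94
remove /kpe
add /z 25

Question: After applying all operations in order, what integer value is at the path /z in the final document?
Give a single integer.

Answer: 25

Derivation:
After op 1 (remove /kg): {"g":76}
After op 2 (add /g 58): {"g":58}
After op 3 (add /g 68): {"g":68}
After op 4 (replace /g 73): {"g":73}
After op 5 (replace /g 15): {"g":15}
After op 6 (replace /g 21): {"g":21}
After op 7 (replace /g 85): {"g":85}
After op 8 (add /t 50): {"g":85,"t":50}
After op 9 (replace /t 91): {"g":85,"t":91}
After op 10 (replace /g 14): {"g":14,"t":91}
After op 11 (replace /t 65): {"g":14,"t":65}
After op 12 (remove /t): {"g":14}
After op 13 (replace /g 72): {"g":72}
After op 14 (replace /g 59): {"g":59}
After op 15 (replace /g 89): {"g":89}
After op 16 (add /in 78): {"g":89,"in":78}
After op 17 (add /ax 0): {"ax":0,"g":89,"in":78}
After op 18 (add /ax 70): {"ax":70,"g":89,"in":78}
After op 19 (replace /in 84): {"ax":70,"g":89,"in":84}
After op 20 (replace /in 25): {"ax":70,"g":89,"in":25}
After op 21 (add /kpe 94): {"ax":70,"g":89,"in":25,"kpe":94}
After op 22 (remove /kpe): {"ax":70,"g":89,"in":25}
After op 23 (add /z 25): {"ax":70,"g":89,"in":25,"z":25}
Value at /z: 25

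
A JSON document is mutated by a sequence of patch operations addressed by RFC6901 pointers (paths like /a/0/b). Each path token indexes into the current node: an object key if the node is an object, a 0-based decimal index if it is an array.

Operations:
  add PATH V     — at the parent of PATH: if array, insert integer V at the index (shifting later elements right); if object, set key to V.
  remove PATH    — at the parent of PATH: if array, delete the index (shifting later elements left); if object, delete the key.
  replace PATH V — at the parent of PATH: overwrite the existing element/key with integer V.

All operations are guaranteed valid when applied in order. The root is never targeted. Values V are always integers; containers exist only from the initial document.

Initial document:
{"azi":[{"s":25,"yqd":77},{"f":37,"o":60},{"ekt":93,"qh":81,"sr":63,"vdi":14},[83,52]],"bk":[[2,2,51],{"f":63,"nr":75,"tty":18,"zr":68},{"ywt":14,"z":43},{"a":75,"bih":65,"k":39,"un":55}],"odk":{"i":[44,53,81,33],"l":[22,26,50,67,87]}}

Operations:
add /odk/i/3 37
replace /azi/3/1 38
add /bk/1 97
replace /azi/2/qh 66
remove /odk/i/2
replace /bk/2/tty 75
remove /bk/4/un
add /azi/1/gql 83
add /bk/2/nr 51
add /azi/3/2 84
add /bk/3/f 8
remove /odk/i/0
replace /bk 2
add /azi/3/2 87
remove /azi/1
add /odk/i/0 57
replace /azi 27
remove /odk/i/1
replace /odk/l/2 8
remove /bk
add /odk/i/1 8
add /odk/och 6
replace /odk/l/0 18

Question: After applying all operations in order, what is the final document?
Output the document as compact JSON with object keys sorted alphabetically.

After op 1 (add /odk/i/3 37): {"azi":[{"s":25,"yqd":77},{"f":37,"o":60},{"ekt":93,"qh":81,"sr":63,"vdi":14},[83,52]],"bk":[[2,2,51],{"f":63,"nr":75,"tty":18,"zr":68},{"ywt":14,"z":43},{"a":75,"bih":65,"k":39,"un":55}],"odk":{"i":[44,53,81,37,33],"l":[22,26,50,67,87]}}
After op 2 (replace /azi/3/1 38): {"azi":[{"s":25,"yqd":77},{"f":37,"o":60},{"ekt":93,"qh":81,"sr":63,"vdi":14},[83,38]],"bk":[[2,2,51],{"f":63,"nr":75,"tty":18,"zr":68},{"ywt":14,"z":43},{"a":75,"bih":65,"k":39,"un":55}],"odk":{"i":[44,53,81,37,33],"l":[22,26,50,67,87]}}
After op 3 (add /bk/1 97): {"azi":[{"s":25,"yqd":77},{"f":37,"o":60},{"ekt":93,"qh":81,"sr":63,"vdi":14},[83,38]],"bk":[[2,2,51],97,{"f":63,"nr":75,"tty":18,"zr":68},{"ywt":14,"z":43},{"a":75,"bih":65,"k":39,"un":55}],"odk":{"i":[44,53,81,37,33],"l":[22,26,50,67,87]}}
After op 4 (replace /azi/2/qh 66): {"azi":[{"s":25,"yqd":77},{"f":37,"o":60},{"ekt":93,"qh":66,"sr":63,"vdi":14},[83,38]],"bk":[[2,2,51],97,{"f":63,"nr":75,"tty":18,"zr":68},{"ywt":14,"z":43},{"a":75,"bih":65,"k":39,"un":55}],"odk":{"i":[44,53,81,37,33],"l":[22,26,50,67,87]}}
After op 5 (remove /odk/i/2): {"azi":[{"s":25,"yqd":77},{"f":37,"o":60},{"ekt":93,"qh":66,"sr":63,"vdi":14},[83,38]],"bk":[[2,2,51],97,{"f":63,"nr":75,"tty":18,"zr":68},{"ywt":14,"z":43},{"a":75,"bih":65,"k":39,"un":55}],"odk":{"i":[44,53,37,33],"l":[22,26,50,67,87]}}
After op 6 (replace /bk/2/tty 75): {"azi":[{"s":25,"yqd":77},{"f":37,"o":60},{"ekt":93,"qh":66,"sr":63,"vdi":14},[83,38]],"bk":[[2,2,51],97,{"f":63,"nr":75,"tty":75,"zr":68},{"ywt":14,"z":43},{"a":75,"bih":65,"k":39,"un":55}],"odk":{"i":[44,53,37,33],"l":[22,26,50,67,87]}}
After op 7 (remove /bk/4/un): {"azi":[{"s":25,"yqd":77},{"f":37,"o":60},{"ekt":93,"qh":66,"sr":63,"vdi":14},[83,38]],"bk":[[2,2,51],97,{"f":63,"nr":75,"tty":75,"zr":68},{"ywt":14,"z":43},{"a":75,"bih":65,"k":39}],"odk":{"i":[44,53,37,33],"l":[22,26,50,67,87]}}
After op 8 (add /azi/1/gql 83): {"azi":[{"s":25,"yqd":77},{"f":37,"gql":83,"o":60},{"ekt":93,"qh":66,"sr":63,"vdi":14},[83,38]],"bk":[[2,2,51],97,{"f":63,"nr":75,"tty":75,"zr":68},{"ywt":14,"z":43},{"a":75,"bih":65,"k":39}],"odk":{"i":[44,53,37,33],"l":[22,26,50,67,87]}}
After op 9 (add /bk/2/nr 51): {"azi":[{"s":25,"yqd":77},{"f":37,"gql":83,"o":60},{"ekt":93,"qh":66,"sr":63,"vdi":14},[83,38]],"bk":[[2,2,51],97,{"f":63,"nr":51,"tty":75,"zr":68},{"ywt":14,"z":43},{"a":75,"bih":65,"k":39}],"odk":{"i":[44,53,37,33],"l":[22,26,50,67,87]}}
After op 10 (add /azi/3/2 84): {"azi":[{"s":25,"yqd":77},{"f":37,"gql":83,"o":60},{"ekt":93,"qh":66,"sr":63,"vdi":14},[83,38,84]],"bk":[[2,2,51],97,{"f":63,"nr":51,"tty":75,"zr":68},{"ywt":14,"z":43},{"a":75,"bih":65,"k":39}],"odk":{"i":[44,53,37,33],"l":[22,26,50,67,87]}}
After op 11 (add /bk/3/f 8): {"azi":[{"s":25,"yqd":77},{"f":37,"gql":83,"o":60},{"ekt":93,"qh":66,"sr":63,"vdi":14},[83,38,84]],"bk":[[2,2,51],97,{"f":63,"nr":51,"tty":75,"zr":68},{"f":8,"ywt":14,"z":43},{"a":75,"bih":65,"k":39}],"odk":{"i":[44,53,37,33],"l":[22,26,50,67,87]}}
After op 12 (remove /odk/i/0): {"azi":[{"s":25,"yqd":77},{"f":37,"gql":83,"o":60},{"ekt":93,"qh":66,"sr":63,"vdi":14},[83,38,84]],"bk":[[2,2,51],97,{"f":63,"nr":51,"tty":75,"zr":68},{"f":8,"ywt":14,"z":43},{"a":75,"bih":65,"k":39}],"odk":{"i":[53,37,33],"l":[22,26,50,67,87]}}
After op 13 (replace /bk 2): {"azi":[{"s":25,"yqd":77},{"f":37,"gql":83,"o":60},{"ekt":93,"qh":66,"sr":63,"vdi":14},[83,38,84]],"bk":2,"odk":{"i":[53,37,33],"l":[22,26,50,67,87]}}
After op 14 (add /azi/3/2 87): {"azi":[{"s":25,"yqd":77},{"f":37,"gql":83,"o":60},{"ekt":93,"qh":66,"sr":63,"vdi":14},[83,38,87,84]],"bk":2,"odk":{"i":[53,37,33],"l":[22,26,50,67,87]}}
After op 15 (remove /azi/1): {"azi":[{"s":25,"yqd":77},{"ekt":93,"qh":66,"sr":63,"vdi":14},[83,38,87,84]],"bk":2,"odk":{"i":[53,37,33],"l":[22,26,50,67,87]}}
After op 16 (add /odk/i/0 57): {"azi":[{"s":25,"yqd":77},{"ekt":93,"qh":66,"sr":63,"vdi":14},[83,38,87,84]],"bk":2,"odk":{"i":[57,53,37,33],"l":[22,26,50,67,87]}}
After op 17 (replace /azi 27): {"azi":27,"bk":2,"odk":{"i":[57,53,37,33],"l":[22,26,50,67,87]}}
After op 18 (remove /odk/i/1): {"azi":27,"bk":2,"odk":{"i":[57,37,33],"l":[22,26,50,67,87]}}
After op 19 (replace /odk/l/2 8): {"azi":27,"bk":2,"odk":{"i":[57,37,33],"l":[22,26,8,67,87]}}
After op 20 (remove /bk): {"azi":27,"odk":{"i":[57,37,33],"l":[22,26,8,67,87]}}
After op 21 (add /odk/i/1 8): {"azi":27,"odk":{"i":[57,8,37,33],"l":[22,26,8,67,87]}}
After op 22 (add /odk/och 6): {"azi":27,"odk":{"i":[57,8,37,33],"l":[22,26,8,67,87],"och":6}}
After op 23 (replace /odk/l/0 18): {"azi":27,"odk":{"i":[57,8,37,33],"l":[18,26,8,67,87],"och":6}}

Answer: {"azi":27,"odk":{"i":[57,8,37,33],"l":[18,26,8,67,87],"och":6}}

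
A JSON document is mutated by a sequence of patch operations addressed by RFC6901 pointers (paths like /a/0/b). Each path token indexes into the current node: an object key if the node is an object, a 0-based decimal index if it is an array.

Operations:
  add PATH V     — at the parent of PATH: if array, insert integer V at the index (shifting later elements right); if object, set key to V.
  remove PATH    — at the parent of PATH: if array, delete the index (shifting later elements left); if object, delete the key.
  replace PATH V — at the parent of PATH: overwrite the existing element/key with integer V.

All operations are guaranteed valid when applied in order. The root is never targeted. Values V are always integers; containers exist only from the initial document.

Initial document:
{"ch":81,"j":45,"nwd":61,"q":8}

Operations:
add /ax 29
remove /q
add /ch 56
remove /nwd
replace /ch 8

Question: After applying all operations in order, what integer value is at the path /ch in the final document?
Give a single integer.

After op 1 (add /ax 29): {"ax":29,"ch":81,"j":45,"nwd":61,"q":8}
After op 2 (remove /q): {"ax":29,"ch":81,"j":45,"nwd":61}
After op 3 (add /ch 56): {"ax":29,"ch":56,"j":45,"nwd":61}
After op 4 (remove /nwd): {"ax":29,"ch":56,"j":45}
After op 5 (replace /ch 8): {"ax":29,"ch":8,"j":45}
Value at /ch: 8

Answer: 8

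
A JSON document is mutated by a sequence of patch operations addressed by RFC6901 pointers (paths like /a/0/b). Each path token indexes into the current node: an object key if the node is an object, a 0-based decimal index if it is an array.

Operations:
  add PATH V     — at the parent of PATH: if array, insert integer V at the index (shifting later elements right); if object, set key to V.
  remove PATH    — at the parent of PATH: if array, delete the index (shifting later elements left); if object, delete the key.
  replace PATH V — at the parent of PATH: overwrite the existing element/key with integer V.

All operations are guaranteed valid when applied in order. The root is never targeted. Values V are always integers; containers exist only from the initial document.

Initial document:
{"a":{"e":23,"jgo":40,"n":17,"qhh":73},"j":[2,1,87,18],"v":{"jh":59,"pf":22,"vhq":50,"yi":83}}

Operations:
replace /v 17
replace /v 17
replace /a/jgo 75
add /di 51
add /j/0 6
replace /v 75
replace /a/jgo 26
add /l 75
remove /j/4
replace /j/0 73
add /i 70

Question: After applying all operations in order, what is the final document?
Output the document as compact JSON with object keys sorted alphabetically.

Answer: {"a":{"e":23,"jgo":26,"n":17,"qhh":73},"di":51,"i":70,"j":[73,2,1,87],"l":75,"v":75}

Derivation:
After op 1 (replace /v 17): {"a":{"e":23,"jgo":40,"n":17,"qhh":73},"j":[2,1,87,18],"v":17}
After op 2 (replace /v 17): {"a":{"e":23,"jgo":40,"n":17,"qhh":73},"j":[2,1,87,18],"v":17}
After op 3 (replace /a/jgo 75): {"a":{"e":23,"jgo":75,"n":17,"qhh":73},"j":[2,1,87,18],"v":17}
After op 4 (add /di 51): {"a":{"e":23,"jgo":75,"n":17,"qhh":73},"di":51,"j":[2,1,87,18],"v":17}
After op 5 (add /j/0 6): {"a":{"e":23,"jgo":75,"n":17,"qhh":73},"di":51,"j":[6,2,1,87,18],"v":17}
After op 6 (replace /v 75): {"a":{"e":23,"jgo":75,"n":17,"qhh":73},"di":51,"j":[6,2,1,87,18],"v":75}
After op 7 (replace /a/jgo 26): {"a":{"e":23,"jgo":26,"n":17,"qhh":73},"di":51,"j":[6,2,1,87,18],"v":75}
After op 8 (add /l 75): {"a":{"e":23,"jgo":26,"n":17,"qhh":73},"di":51,"j":[6,2,1,87,18],"l":75,"v":75}
After op 9 (remove /j/4): {"a":{"e":23,"jgo":26,"n":17,"qhh":73},"di":51,"j":[6,2,1,87],"l":75,"v":75}
After op 10 (replace /j/0 73): {"a":{"e":23,"jgo":26,"n":17,"qhh":73},"di":51,"j":[73,2,1,87],"l":75,"v":75}
After op 11 (add /i 70): {"a":{"e":23,"jgo":26,"n":17,"qhh":73},"di":51,"i":70,"j":[73,2,1,87],"l":75,"v":75}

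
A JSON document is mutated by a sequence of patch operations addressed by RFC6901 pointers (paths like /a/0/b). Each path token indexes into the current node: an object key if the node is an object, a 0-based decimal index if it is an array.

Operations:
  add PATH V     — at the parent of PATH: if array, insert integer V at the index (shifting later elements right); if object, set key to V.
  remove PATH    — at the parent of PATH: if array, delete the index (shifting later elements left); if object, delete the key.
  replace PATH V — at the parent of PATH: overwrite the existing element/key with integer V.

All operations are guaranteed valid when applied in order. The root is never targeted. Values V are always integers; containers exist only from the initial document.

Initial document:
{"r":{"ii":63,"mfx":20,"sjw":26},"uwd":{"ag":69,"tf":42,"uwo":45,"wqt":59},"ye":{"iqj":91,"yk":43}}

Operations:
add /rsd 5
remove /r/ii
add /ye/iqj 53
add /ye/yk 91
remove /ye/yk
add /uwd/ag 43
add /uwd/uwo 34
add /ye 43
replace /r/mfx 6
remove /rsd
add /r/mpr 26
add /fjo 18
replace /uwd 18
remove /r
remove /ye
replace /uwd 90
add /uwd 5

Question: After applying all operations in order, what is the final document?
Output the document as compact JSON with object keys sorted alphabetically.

After op 1 (add /rsd 5): {"r":{"ii":63,"mfx":20,"sjw":26},"rsd":5,"uwd":{"ag":69,"tf":42,"uwo":45,"wqt":59},"ye":{"iqj":91,"yk":43}}
After op 2 (remove /r/ii): {"r":{"mfx":20,"sjw":26},"rsd":5,"uwd":{"ag":69,"tf":42,"uwo":45,"wqt":59},"ye":{"iqj":91,"yk":43}}
After op 3 (add /ye/iqj 53): {"r":{"mfx":20,"sjw":26},"rsd":5,"uwd":{"ag":69,"tf":42,"uwo":45,"wqt":59},"ye":{"iqj":53,"yk":43}}
After op 4 (add /ye/yk 91): {"r":{"mfx":20,"sjw":26},"rsd":5,"uwd":{"ag":69,"tf":42,"uwo":45,"wqt":59},"ye":{"iqj":53,"yk":91}}
After op 5 (remove /ye/yk): {"r":{"mfx":20,"sjw":26},"rsd":5,"uwd":{"ag":69,"tf":42,"uwo":45,"wqt":59},"ye":{"iqj":53}}
After op 6 (add /uwd/ag 43): {"r":{"mfx":20,"sjw":26},"rsd":5,"uwd":{"ag":43,"tf":42,"uwo":45,"wqt":59},"ye":{"iqj":53}}
After op 7 (add /uwd/uwo 34): {"r":{"mfx":20,"sjw":26},"rsd":5,"uwd":{"ag":43,"tf":42,"uwo":34,"wqt":59},"ye":{"iqj":53}}
After op 8 (add /ye 43): {"r":{"mfx":20,"sjw":26},"rsd":5,"uwd":{"ag":43,"tf":42,"uwo":34,"wqt":59},"ye":43}
After op 9 (replace /r/mfx 6): {"r":{"mfx":6,"sjw":26},"rsd":5,"uwd":{"ag":43,"tf":42,"uwo":34,"wqt":59},"ye":43}
After op 10 (remove /rsd): {"r":{"mfx":6,"sjw":26},"uwd":{"ag":43,"tf":42,"uwo":34,"wqt":59},"ye":43}
After op 11 (add /r/mpr 26): {"r":{"mfx":6,"mpr":26,"sjw":26},"uwd":{"ag":43,"tf":42,"uwo":34,"wqt":59},"ye":43}
After op 12 (add /fjo 18): {"fjo":18,"r":{"mfx":6,"mpr":26,"sjw":26},"uwd":{"ag":43,"tf":42,"uwo":34,"wqt":59},"ye":43}
After op 13 (replace /uwd 18): {"fjo":18,"r":{"mfx":6,"mpr":26,"sjw":26},"uwd":18,"ye":43}
After op 14 (remove /r): {"fjo":18,"uwd":18,"ye":43}
After op 15 (remove /ye): {"fjo":18,"uwd":18}
After op 16 (replace /uwd 90): {"fjo":18,"uwd":90}
After op 17 (add /uwd 5): {"fjo":18,"uwd":5}

Answer: {"fjo":18,"uwd":5}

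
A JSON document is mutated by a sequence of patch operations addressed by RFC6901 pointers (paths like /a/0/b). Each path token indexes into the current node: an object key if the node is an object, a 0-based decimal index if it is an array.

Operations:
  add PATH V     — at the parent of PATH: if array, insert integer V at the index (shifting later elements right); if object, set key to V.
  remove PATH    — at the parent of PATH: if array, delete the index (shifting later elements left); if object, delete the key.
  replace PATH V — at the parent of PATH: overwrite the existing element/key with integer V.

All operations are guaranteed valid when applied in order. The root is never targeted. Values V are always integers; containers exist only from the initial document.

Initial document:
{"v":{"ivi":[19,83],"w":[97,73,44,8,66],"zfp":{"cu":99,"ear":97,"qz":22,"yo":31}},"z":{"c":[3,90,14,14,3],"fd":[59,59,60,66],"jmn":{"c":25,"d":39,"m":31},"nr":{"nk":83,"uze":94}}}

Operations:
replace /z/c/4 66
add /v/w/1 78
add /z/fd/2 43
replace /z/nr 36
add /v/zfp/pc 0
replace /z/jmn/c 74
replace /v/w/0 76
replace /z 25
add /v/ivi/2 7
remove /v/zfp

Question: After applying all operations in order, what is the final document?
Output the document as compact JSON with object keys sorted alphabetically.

Answer: {"v":{"ivi":[19,83,7],"w":[76,78,73,44,8,66]},"z":25}

Derivation:
After op 1 (replace /z/c/4 66): {"v":{"ivi":[19,83],"w":[97,73,44,8,66],"zfp":{"cu":99,"ear":97,"qz":22,"yo":31}},"z":{"c":[3,90,14,14,66],"fd":[59,59,60,66],"jmn":{"c":25,"d":39,"m":31},"nr":{"nk":83,"uze":94}}}
After op 2 (add /v/w/1 78): {"v":{"ivi":[19,83],"w":[97,78,73,44,8,66],"zfp":{"cu":99,"ear":97,"qz":22,"yo":31}},"z":{"c":[3,90,14,14,66],"fd":[59,59,60,66],"jmn":{"c":25,"d":39,"m":31},"nr":{"nk":83,"uze":94}}}
After op 3 (add /z/fd/2 43): {"v":{"ivi":[19,83],"w":[97,78,73,44,8,66],"zfp":{"cu":99,"ear":97,"qz":22,"yo":31}},"z":{"c":[3,90,14,14,66],"fd":[59,59,43,60,66],"jmn":{"c":25,"d":39,"m":31},"nr":{"nk":83,"uze":94}}}
After op 4 (replace /z/nr 36): {"v":{"ivi":[19,83],"w":[97,78,73,44,8,66],"zfp":{"cu":99,"ear":97,"qz":22,"yo":31}},"z":{"c":[3,90,14,14,66],"fd":[59,59,43,60,66],"jmn":{"c":25,"d":39,"m":31},"nr":36}}
After op 5 (add /v/zfp/pc 0): {"v":{"ivi":[19,83],"w":[97,78,73,44,8,66],"zfp":{"cu":99,"ear":97,"pc":0,"qz":22,"yo":31}},"z":{"c":[3,90,14,14,66],"fd":[59,59,43,60,66],"jmn":{"c":25,"d":39,"m":31},"nr":36}}
After op 6 (replace /z/jmn/c 74): {"v":{"ivi":[19,83],"w":[97,78,73,44,8,66],"zfp":{"cu":99,"ear":97,"pc":0,"qz":22,"yo":31}},"z":{"c":[3,90,14,14,66],"fd":[59,59,43,60,66],"jmn":{"c":74,"d":39,"m":31},"nr":36}}
After op 7 (replace /v/w/0 76): {"v":{"ivi":[19,83],"w":[76,78,73,44,8,66],"zfp":{"cu":99,"ear":97,"pc":0,"qz":22,"yo":31}},"z":{"c":[3,90,14,14,66],"fd":[59,59,43,60,66],"jmn":{"c":74,"d":39,"m":31},"nr":36}}
After op 8 (replace /z 25): {"v":{"ivi":[19,83],"w":[76,78,73,44,8,66],"zfp":{"cu":99,"ear":97,"pc":0,"qz":22,"yo":31}},"z":25}
After op 9 (add /v/ivi/2 7): {"v":{"ivi":[19,83,7],"w":[76,78,73,44,8,66],"zfp":{"cu":99,"ear":97,"pc":0,"qz":22,"yo":31}},"z":25}
After op 10 (remove /v/zfp): {"v":{"ivi":[19,83,7],"w":[76,78,73,44,8,66]},"z":25}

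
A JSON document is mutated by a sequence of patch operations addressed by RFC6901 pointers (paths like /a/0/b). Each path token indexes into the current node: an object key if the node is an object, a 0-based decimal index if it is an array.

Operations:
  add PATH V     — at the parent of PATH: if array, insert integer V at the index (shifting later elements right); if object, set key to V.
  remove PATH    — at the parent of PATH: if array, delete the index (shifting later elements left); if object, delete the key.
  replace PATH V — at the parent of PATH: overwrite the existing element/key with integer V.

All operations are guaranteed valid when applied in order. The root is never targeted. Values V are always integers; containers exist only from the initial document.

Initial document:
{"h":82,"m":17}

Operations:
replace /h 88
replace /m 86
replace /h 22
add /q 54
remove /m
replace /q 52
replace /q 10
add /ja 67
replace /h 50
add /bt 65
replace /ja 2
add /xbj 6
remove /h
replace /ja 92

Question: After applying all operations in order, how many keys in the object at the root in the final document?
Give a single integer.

Answer: 4

Derivation:
After op 1 (replace /h 88): {"h":88,"m":17}
After op 2 (replace /m 86): {"h":88,"m":86}
After op 3 (replace /h 22): {"h":22,"m":86}
After op 4 (add /q 54): {"h":22,"m":86,"q":54}
After op 5 (remove /m): {"h":22,"q":54}
After op 6 (replace /q 52): {"h":22,"q":52}
After op 7 (replace /q 10): {"h":22,"q":10}
After op 8 (add /ja 67): {"h":22,"ja":67,"q":10}
After op 9 (replace /h 50): {"h":50,"ja":67,"q":10}
After op 10 (add /bt 65): {"bt":65,"h":50,"ja":67,"q":10}
After op 11 (replace /ja 2): {"bt":65,"h":50,"ja":2,"q":10}
After op 12 (add /xbj 6): {"bt":65,"h":50,"ja":2,"q":10,"xbj":6}
After op 13 (remove /h): {"bt":65,"ja":2,"q":10,"xbj":6}
After op 14 (replace /ja 92): {"bt":65,"ja":92,"q":10,"xbj":6}
Size at the root: 4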